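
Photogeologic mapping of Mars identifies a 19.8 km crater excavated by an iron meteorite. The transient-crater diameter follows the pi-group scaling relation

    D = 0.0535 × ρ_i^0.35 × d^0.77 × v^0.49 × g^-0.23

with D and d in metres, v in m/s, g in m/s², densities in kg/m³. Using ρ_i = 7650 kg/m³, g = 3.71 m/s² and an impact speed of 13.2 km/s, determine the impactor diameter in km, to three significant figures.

d ≈ 1.03 km

Rearranging for d: d = [D / (0.0535 · 7650^0.35 · 13200^0.49 · 3.71^-0.23)]^(1/0.77).
D = 19800 m.
7650^0.35 = 22.87
13200^0.49 = 104.5
3.71^-0.23 = 0.7397
Denominator = 0.0535 × 22.87 × 104.5 × 0.7397 = 94.58
D / 94.58 = 19800 / 94.58 = 209.3
d = 209.3^(1/0.77) = 209.3^1.2987 = 1033 m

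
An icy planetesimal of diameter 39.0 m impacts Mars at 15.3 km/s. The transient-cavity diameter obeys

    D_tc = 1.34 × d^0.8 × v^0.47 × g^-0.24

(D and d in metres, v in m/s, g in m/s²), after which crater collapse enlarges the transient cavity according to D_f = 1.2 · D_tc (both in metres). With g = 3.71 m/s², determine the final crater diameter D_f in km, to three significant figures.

v = 15300 m/s.
d^0.8 = 39^0.8 = 18.74
v^0.47 = 15300^0.47 = 92.64
g^-0.24 = 3.71^-0.24 = 0.7300
D_tc = 1.34 × 18.74 × 92.64 × 0.7300 = 1698 m
D_f = 1.2 × 1698 = 2038 m
     = 2.038 km

D_f ≈ 2.04 km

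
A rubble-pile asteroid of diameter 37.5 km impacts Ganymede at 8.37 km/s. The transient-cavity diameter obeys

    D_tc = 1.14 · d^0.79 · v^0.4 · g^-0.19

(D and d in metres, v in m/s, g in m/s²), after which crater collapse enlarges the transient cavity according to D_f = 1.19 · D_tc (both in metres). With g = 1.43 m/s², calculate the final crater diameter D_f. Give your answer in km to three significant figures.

In SI: d = 37500 m, v = 8370 m/s.
d^0.79 = 37500^0.79 = 4107
v^0.4 = 8370^0.4 = 37.08
g^-0.19 = 1.43^-0.19 = 0.9343
D_tc = 1.14 × 4107 × 37.08 × 0.9343 = 1.622 × 10^5 m
D_f = 1.19 × 1.622 × 10^5 = 1.930 × 10^5 m
     = 193.0 km

D_f ≈ 193 km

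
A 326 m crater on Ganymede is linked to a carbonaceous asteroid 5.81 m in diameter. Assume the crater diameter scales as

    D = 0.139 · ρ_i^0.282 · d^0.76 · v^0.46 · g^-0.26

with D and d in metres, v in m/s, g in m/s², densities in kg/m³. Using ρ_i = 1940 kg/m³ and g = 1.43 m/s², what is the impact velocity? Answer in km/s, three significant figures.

Rearranging for v: v = [D / (0.139 · 1940^0.282 · 5.81^0.76 · 1.43^-0.26)]^(1/0.46).
1940^0.282 = 8.456
5.81^0.76 = 3.809
1.43^-0.26 = 0.9112
Denominator = 0.139 × 8.456 × 3.809 × 0.9112 = 4.079
D / 4.079 = 326 / 4.079 = 79.92
v = 79.92^(1/0.46) = 79.92^2.1739 = 13683 m/s

v ≈ 13.7 km/s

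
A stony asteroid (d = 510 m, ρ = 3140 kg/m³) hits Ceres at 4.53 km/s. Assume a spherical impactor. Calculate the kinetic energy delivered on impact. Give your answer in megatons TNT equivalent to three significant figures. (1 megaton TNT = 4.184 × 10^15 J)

E ≈ 535 Mt TNT

v = 4530 m/s.
Mass m = (π/6) ρ d³ = (π/6) × 3140 × (510)³ = 2.181 × 10^11 kg
E = ½ m v² = 0.5 × 2.181 × 10^11 × (4530)² = 2.238 × 10^18 J
   = 2.238 × 10^18 / 4.184×10^15 = 534.9 Mt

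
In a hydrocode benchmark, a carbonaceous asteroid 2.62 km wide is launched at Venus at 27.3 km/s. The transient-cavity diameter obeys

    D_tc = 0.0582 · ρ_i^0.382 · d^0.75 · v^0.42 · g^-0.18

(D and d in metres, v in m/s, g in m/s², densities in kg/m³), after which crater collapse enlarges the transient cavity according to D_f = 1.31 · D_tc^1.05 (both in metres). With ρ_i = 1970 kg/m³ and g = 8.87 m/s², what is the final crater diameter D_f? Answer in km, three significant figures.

In SI: d = 2620 m, v = 27300 m/s.
ρ_i^0.382 = 1970^0.382 = 18.13
d^0.75 = 2620^0.75 = 366.2
v^0.42 = 27300^0.42 = 72.98
g^-0.18 = 8.87^-0.18 = 0.6751
D_tc = 0.0582 × 18.13 × 366.2 × 72.98 × 0.6751 = 19040 m
D_f = 1.31 × (19040)^1.05 = 40825 m
     = 40.82 km

D_f ≈ 40.8 km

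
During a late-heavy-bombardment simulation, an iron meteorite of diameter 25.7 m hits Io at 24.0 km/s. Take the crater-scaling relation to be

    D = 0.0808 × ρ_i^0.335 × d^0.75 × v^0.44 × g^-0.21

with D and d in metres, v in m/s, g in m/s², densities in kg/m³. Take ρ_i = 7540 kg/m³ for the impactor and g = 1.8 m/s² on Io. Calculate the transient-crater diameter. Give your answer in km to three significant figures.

D ≈ 1.37 km

In SI units: v = 24000 m/s.
ρ_i^0.335 = 7540^0.335 = 19.90
d^0.75 = 25.7^0.75 = 11.41
v^0.44 = 24000^0.44 = 84.58
g^-0.21 = 1.8^-0.21 = 0.8839
D = 0.0808 × 19.90 × 11.41 × 84.58 × 0.8839 = 1372 m
   = 1.372 km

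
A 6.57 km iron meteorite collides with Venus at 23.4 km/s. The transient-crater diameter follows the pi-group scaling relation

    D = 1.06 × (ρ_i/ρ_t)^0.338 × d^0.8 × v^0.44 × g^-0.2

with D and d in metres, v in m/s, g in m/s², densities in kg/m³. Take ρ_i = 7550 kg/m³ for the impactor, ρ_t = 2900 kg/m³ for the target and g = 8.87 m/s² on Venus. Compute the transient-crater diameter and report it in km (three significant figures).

In SI units: d = 6570 m, v = 23400 m/s.
(ρ_i/ρ_t)^0.338 = (7550/2900)^0.338 = 1.382
d^0.8 = 6570^0.8 = 1133
v^0.44 = 23400^0.44 = 83.65
g^-0.2 = 8.87^-0.2 = 0.6463
D = 1.06 × 1.382 × 1133 × 83.65 × 0.6463 = 89731 m
   = 89.73 km

D ≈ 89.7 km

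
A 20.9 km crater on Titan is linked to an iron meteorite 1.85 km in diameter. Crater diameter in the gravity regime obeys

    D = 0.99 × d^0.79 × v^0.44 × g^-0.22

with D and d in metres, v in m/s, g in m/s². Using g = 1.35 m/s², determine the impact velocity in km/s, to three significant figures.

Rearranging for v: v = [D / (0.99 · 1850^0.79 · 1.35^-0.22)]^(1/0.44).
D = 20900 m.
1850^0.79 = 381.1
1.35^-0.22 = 0.9361
Denominator = 0.99 × 381.1 × 0.9361 = 353.2
D / 353.2 = 20900 / 353.2 = 59.17
v = 59.17^(1/0.44) = 59.17^2.2727 = 10653 m/s

v ≈ 10.7 km/s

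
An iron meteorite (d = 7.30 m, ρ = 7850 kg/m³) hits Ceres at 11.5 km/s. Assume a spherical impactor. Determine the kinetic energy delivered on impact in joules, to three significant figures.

E ≈ 1.06 × 10^14 J

v = 11500 m/s.
Mass m = (π/6) ρ d³ = (π/6) × 7850 × (7.3)³ = 1.599 × 10^6 kg
E = ½ m v² = 0.5 × 1.599 × 10^6 × (11500)² = 1.057 × 10^14 J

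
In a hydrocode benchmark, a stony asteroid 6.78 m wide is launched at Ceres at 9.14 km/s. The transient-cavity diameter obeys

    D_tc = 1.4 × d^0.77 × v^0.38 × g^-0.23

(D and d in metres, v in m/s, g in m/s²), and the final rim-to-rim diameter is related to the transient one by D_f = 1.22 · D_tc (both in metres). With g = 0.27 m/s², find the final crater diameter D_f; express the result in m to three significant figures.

D_f ≈ 322 m

v = 9140 m/s.
d^0.77 = 6.78^0.77 = 4.366
v^0.38 = 9140^0.38 = 32.00
g^-0.23 = 0.27^-0.23 = 1.351
D_tc = 1.4 × 4.366 × 32.00 × 1.351 = 264.3 m
D_f = 1.22 × 264.3 = 322.4 m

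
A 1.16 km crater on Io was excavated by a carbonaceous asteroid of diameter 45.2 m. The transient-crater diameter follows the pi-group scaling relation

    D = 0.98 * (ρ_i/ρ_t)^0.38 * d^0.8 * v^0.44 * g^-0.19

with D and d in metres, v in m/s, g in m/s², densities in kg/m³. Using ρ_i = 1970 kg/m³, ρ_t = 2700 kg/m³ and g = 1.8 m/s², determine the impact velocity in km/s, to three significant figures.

Rearranging for v: v = [D / (0.98 · (1970/2700)^0.38 · 45.2^0.8 · 1.8^-0.19)]^(1/0.44).
D = 1160 m.
(1970/2700)^0.38 = 0.8871
45.2^0.8 = 21.09
1.8^-0.19 = 0.8943
Denominator = 0.98 × 0.8871 × 21.09 × 0.8943 = 16.40
D / 16.40 = 1160 / 16.40 = 70.73
v = 70.73^(1/0.44) = 70.73^2.2727 = 15981 m/s

v ≈ 16.0 km/s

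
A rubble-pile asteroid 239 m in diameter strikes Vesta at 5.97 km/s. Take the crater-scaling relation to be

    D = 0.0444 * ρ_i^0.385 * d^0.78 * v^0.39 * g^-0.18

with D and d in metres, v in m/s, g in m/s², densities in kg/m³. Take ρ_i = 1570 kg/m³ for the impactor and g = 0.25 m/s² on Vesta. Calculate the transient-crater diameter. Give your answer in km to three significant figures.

D ≈ 2.06 km

In SI units: v = 5970 m/s.
ρ_i^0.385 = 1570^0.385 = 17.00
d^0.78 = 239^0.78 = 71.64
v^0.39 = 5970^0.39 = 29.69
g^-0.18 = 0.25^-0.18 = 1.283
D = 0.0444 × 17.00 × 71.64 × 29.69 × 1.283 = 2060 m
   = 2.060 km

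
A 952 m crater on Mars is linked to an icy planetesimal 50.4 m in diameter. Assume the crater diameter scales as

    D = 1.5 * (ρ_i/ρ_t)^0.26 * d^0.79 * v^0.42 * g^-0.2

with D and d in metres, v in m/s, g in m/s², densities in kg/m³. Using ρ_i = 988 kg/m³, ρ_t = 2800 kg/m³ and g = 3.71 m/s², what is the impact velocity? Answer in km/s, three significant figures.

Rearranging for v: v = [D / (1.5 · (988/2800)^0.26 · 50.4^0.79 · 3.71^-0.2)]^(1/0.42).
(988/2800)^0.26 = 0.7627
50.4^0.79 = 22.13
3.71^-0.2 = 0.7694
Denominator = 1.5 × 0.7627 × 22.13 × 0.7694 = 19.48
D / 19.48 = 952 / 19.48 = 48.87
v = 48.87^(1/0.42) = 48.87^2.381 = 10510 m/s

v ≈ 10.5 km/s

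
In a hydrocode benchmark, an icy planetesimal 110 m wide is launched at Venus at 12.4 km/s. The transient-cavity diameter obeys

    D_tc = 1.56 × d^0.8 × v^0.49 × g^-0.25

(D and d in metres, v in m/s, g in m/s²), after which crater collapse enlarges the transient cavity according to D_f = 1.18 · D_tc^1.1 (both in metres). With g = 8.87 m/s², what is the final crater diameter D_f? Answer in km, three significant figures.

v = 12400 m/s.
d^0.8 = 110^0.8 = 42.96
v^0.49 = 12400^0.49 = 101.3
g^-0.25 = 8.87^-0.25 = 0.5795
D_tc = 1.56 × 42.96 × 101.3 × 0.5795 = 3934 m
D_f = 1.18 × (3934)^1.1 = 10622 m
     = 10.62 km

D_f ≈ 10.6 km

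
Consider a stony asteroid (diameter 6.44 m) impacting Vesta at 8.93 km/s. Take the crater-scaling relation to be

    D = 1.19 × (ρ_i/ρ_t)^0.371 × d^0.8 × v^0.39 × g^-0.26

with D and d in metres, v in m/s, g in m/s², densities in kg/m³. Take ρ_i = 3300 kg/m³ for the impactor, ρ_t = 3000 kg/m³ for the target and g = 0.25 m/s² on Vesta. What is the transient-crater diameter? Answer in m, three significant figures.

In SI units: v = 8930 m/s.
(ρ_i/ρ_t)^0.371 = (3300/3000)^0.371 = 1.036
d^0.8 = 6.44^0.8 = 4.437
v^0.39 = 8930^0.39 = 34.74
g^-0.26 = 0.25^-0.26 = 1.434
D = 1.19 × 1.036 × 4.437 × 34.74 × 1.434 = 272.5 m

D ≈ 273 m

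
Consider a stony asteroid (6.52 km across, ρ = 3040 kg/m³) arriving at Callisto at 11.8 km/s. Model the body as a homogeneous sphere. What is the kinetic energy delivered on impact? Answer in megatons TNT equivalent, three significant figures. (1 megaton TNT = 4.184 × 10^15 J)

d = 6520 m; v = 11800 m/s.
Mass m = (π/6) ρ d³ = (π/6) × 3040 × (6520)³ = 4.412 × 10^14 kg
E = ½ m v² = 0.5 × 4.412 × 10^14 × (11800)² = 3.072 × 10^22 J
   = 3.072 × 10^22 / 4.184×10^15 = 7.342 × 10^6 Mt

E ≈ 7.34 × 10^6 Mt TNT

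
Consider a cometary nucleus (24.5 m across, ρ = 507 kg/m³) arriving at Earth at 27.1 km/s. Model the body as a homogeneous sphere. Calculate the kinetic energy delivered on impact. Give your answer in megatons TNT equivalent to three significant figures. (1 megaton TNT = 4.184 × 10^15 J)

v = 27100 m/s.
Mass m = (π/6) ρ d³ = (π/6) × 507 × (24.5)³ = 3.904 × 10^6 kg
E = ½ m v² = 0.5 × 3.904 × 10^6 × (27100)² = 1.434 × 10^15 J
   = 1.434 × 10^15 / 4.184×10^15 = 0.3427 Mt

E ≈ 0.343 Mt TNT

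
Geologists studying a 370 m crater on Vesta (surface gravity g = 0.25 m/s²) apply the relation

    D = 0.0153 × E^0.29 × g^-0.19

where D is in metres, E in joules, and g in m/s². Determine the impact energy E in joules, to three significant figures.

E ≈ 5.26 × 10^14 J

Rearranging: E = [D / (0.0153 · g^-0.19)]^(1/0.29).
g^-0.19 = 0.25^-0.19 = 1.301
D / (0.0153 × 1.301) = 370 / (0.01991) = 1.858 × 10^4
E = (1.858 × 10^4)^3.4483 = 5.260 × 10^14 J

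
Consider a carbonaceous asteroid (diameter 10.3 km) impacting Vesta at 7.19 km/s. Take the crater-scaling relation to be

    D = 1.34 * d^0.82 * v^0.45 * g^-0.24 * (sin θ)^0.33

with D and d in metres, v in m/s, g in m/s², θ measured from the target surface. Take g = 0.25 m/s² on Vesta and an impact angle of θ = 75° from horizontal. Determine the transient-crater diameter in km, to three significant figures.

In SI units: d = 10300 m, v = 7190 m/s.
d^0.82 = 10300^0.82 = 1952
v^0.45 = 7190^0.45 = 54.39
g^-0.24 = 0.25^-0.24 = 1.395
(sin 75°)^0.33 = 0.9659^0.33 = 0.9886
D = 1.34 × 1952 × 54.39 × 1.395 × 0.9886 = 1.962 × 10^5 m
   = 196.2 km

D ≈ 196 km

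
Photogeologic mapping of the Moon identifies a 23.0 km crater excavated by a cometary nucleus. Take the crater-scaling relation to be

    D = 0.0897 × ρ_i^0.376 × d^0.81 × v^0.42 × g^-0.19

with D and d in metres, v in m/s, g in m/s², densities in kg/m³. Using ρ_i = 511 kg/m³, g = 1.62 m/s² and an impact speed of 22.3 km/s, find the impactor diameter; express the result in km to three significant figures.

d ≈ 1.64 km

Rearranging for d: d = [D / (0.0897 · 511^0.376 · 22300^0.42 · 1.62^-0.19)]^(1/0.81).
D = 23000 m.
511^0.376 = 10.43
22300^0.42 = 67.03
1.62^-0.19 = 0.9124
Denominator = 0.0897 × 10.43 × 67.03 × 0.9124 = 57.22
D / 57.22 = 23000 / 57.22 = 402.0
d = 402.0^(1/0.81) = 402.0^1.2346 = 1641 m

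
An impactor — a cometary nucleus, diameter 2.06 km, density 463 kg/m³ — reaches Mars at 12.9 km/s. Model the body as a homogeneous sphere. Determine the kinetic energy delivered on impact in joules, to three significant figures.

d = 2060 m; v = 12900 m/s.
Mass m = (π/6) ρ d³ = (π/6) × 463 × (2060)³ = 2.119 × 10^12 kg
E = ½ m v² = 0.5 × 2.119 × 10^12 × (12900)² = 1.763 × 10^20 J

E ≈ 1.76 × 10^20 J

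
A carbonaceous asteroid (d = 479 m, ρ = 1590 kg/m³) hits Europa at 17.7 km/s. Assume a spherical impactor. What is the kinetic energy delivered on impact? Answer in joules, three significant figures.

E ≈ 1.43 × 10^19 J

v = 17700 m/s.
Mass m = (π/6) ρ d³ = (π/6) × 1590 × (479)³ = 9.150 × 10^10 kg
E = ½ m v² = 0.5 × 9.150 × 10^10 × (17700)² = 1.433 × 10^19 J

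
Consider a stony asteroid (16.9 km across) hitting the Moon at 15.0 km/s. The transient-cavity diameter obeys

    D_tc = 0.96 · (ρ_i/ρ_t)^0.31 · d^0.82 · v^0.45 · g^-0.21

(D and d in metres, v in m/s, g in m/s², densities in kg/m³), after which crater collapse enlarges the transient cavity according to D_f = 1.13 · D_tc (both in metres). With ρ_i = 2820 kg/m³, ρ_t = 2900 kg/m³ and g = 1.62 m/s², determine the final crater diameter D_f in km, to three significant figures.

In SI: d = 16900 m, v = 15000 m/s.
(ρ_i/ρ_t)^0.31 = (2820/2900)^0.31 = 0.9914
d^0.82 = 16900^0.82 = 2930
v^0.45 = 15000^0.45 = 75.73
g^-0.21 = 1.62^-0.21 = 0.9037
D_tc = 0.96 × 0.9914 × 2930 × 75.73 × 0.9037 = 1.908 × 10^5 m
D_f = 1.13 × 1.908 × 10^5 = 2.156 × 10^5 m
     = 215.6 km

D_f ≈ 216 km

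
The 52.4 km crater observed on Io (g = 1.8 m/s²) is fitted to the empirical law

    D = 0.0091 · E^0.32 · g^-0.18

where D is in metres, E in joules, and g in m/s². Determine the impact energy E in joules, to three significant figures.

E ≈ 1.86 × 10^21 J

Rearranging: E = [D / (0.0091 · g^-0.18)]^(1/0.32).
D = 52400 m.
g^-0.18 = 1.8^-0.18 = 0.8996
D / (0.0091 × 0.8996) = 52400 / (8.186 × 10^-3) = 6.401 × 10^6
E = (6.401 × 10^6)^3.125 = 1.860 × 10^21 J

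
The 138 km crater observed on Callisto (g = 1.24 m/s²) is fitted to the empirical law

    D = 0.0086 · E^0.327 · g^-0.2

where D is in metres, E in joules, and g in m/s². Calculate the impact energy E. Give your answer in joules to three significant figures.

E ≈ 1.24 × 10^22 J

Rearranging: E = [D / (0.0086 · g^-0.2)]^(1/0.327).
D = 138000 m.
g^-0.2 = 1.24^-0.2 = 0.9579
D / (0.0086 × 0.9579) = 138000 / (8.238 × 10^-3) = 1.675 × 10^7
E = (1.675 × 10^7)^3.0581 = 1.235 × 10^22 J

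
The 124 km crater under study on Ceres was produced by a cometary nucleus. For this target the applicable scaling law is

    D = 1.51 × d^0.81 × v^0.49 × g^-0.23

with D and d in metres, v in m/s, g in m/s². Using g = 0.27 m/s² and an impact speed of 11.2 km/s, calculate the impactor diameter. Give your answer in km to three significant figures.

Rearranging for d: d = [D / (1.51 · 11200^0.49 · 0.27^-0.23)]^(1/0.81).
D = 124000 m.
11200^0.49 = 96.41
0.27^-0.23 = 1.351
Denominator = 1.51 × 96.41 × 1.351 = 196.7
D / 196.7 = 124000 / 196.7 = 630.4
d = 630.4^(1/0.81) = 630.4^1.2346 = 2860 m

d ≈ 2.86 km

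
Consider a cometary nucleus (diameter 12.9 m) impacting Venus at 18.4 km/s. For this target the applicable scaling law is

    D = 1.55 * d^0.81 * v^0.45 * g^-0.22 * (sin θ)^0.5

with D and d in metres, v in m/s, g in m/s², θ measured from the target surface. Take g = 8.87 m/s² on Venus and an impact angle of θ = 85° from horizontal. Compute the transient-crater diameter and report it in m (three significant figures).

D ≈ 631 m

In SI units: v = 18400 m/s.
d^0.81 = 12.9^0.81 = 7.936
v^0.45 = 18400^0.45 = 83.02
g^-0.22 = 8.87^-0.22 = 0.6187
(sin 85°)^0.5 = 0.9962^0.5 = 0.9981
D = 1.55 × 7.936 × 83.02 × 0.6187 × 0.9981 = 630.6 m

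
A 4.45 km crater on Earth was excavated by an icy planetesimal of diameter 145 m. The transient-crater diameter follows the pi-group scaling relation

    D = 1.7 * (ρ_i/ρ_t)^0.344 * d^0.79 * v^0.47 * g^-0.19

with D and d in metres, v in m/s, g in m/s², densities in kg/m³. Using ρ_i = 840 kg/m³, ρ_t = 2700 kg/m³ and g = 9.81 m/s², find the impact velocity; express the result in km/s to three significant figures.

Rearranging for v: v = [D / (1.7 · (840/2700)^0.344 · 145^0.79 · 9.81^-0.19)]^(1/0.47).
D = 4450 m.
(840/2700)^0.344 = 0.6692
145^0.79 = 50.99
9.81^-0.19 = 0.6480
Denominator = 1.7 × 0.6692 × 50.99 × 0.6480 = 37.59
D / 37.59 = 4450 / 37.59 = 118.4
v = 118.4^(1/0.47) = 118.4^2.1277 = 25791 m/s

v ≈ 25.8 km/s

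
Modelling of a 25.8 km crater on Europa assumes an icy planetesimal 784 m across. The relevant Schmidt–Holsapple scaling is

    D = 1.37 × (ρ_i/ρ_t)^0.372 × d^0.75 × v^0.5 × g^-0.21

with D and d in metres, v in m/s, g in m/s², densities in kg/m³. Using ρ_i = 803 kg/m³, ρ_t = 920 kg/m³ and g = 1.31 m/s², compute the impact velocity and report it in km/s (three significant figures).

v ≈ 20.0 km/s

Rearranging for v: v = [D / (1.37 · (803/920)^0.372 · 784^0.75 · 1.31^-0.21)]^(1/0.5).
D = 25800 m.
(803/920)^0.372 = 0.9507
784^0.75 = 148.2
1.31^-0.21 = 0.9449
Denominator = 1.37 × 0.9507 × 148.2 × 0.9449 = 182.4
D / 182.4 = 25800 / 182.4 = 141.4
v = 141.4^(1/0.5) = 141.4^2 = 19994 m/s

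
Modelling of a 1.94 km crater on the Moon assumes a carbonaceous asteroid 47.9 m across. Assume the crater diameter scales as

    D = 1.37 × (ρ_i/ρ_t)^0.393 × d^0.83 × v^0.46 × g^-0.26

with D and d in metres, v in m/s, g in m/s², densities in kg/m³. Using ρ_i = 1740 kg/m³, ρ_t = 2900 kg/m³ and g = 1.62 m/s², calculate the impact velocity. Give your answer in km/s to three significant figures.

v ≈ 13.4 km/s

Rearranging for v: v = [D / (1.37 · (1740/2900)^0.393 · 47.9^0.83 · 1.62^-0.26)]^(1/0.46).
D = 1940 m.
(1740/2900)^0.393 = 0.8181
47.9^0.83 = 24.81
1.62^-0.26 = 0.8821
Denominator = 1.37 × 0.8181 × 24.81 × 0.8821 = 24.53
D / 24.53 = 1940 / 24.53 = 79.09
v = 79.09^(1/0.46) = 79.09^2.1739 = 13376 m/s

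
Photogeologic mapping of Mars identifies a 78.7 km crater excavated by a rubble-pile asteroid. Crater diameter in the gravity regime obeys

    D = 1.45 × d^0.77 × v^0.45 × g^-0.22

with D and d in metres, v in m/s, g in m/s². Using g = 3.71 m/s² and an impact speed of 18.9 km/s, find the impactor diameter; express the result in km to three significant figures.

d ≈ 6.49 km

Rearranging for d: d = [D / (1.45 · 18900^0.45 · 3.71^-0.22)]^(1/0.77).
D = 78700 m.
18900^0.45 = 84.02
3.71^-0.22 = 0.7494
Denominator = 1.45 × 84.02 × 0.7494 = 91.30
D / 91.30 = 78700 / 91.30 = 862.0
d = 862.0^(1/0.77) = 862.0^1.2987 = 6491 m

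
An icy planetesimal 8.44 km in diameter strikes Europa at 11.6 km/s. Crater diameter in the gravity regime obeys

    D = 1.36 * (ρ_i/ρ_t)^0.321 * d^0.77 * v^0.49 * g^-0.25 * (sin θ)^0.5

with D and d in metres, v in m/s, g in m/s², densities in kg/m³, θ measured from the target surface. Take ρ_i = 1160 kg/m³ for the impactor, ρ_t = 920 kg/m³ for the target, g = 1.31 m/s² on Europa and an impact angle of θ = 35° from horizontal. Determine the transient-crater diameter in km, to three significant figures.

D ≈ 107 km

In SI units: d = 8440 m, v = 11600 m/s.
(ρ_i/ρ_t)^0.321 = (1160/920)^0.321 = 1.077
d^0.77 = 8440^0.77 = 1055
v^0.49 = 11600^0.49 = 98.08
g^-0.25 = 1.31^-0.25 = 0.9347
(sin 35°)^0.5 = 0.5736^0.5 = 0.7574
D = 1.36 × 1.077 × 1055 × 98.08 × 0.9347 × 0.7574 = 1.073 × 10^5 m
   = 107.3 km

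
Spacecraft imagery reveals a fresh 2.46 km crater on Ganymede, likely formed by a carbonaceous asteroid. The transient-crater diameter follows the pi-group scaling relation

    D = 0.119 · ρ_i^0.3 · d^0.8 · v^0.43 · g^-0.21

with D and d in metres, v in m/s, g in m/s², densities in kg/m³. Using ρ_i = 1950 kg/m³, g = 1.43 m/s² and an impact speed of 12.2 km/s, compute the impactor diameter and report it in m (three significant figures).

d ≈ 101 m

Rearranging for d: d = [D / (0.119 · 1950^0.3 · 12200^0.43 · 1.43^-0.21)]^(1/0.8).
D = 2460 m.
1950^0.3 = 9.705
12200^0.43 = 57.17
1.43^-0.21 = 0.9276
Denominator = 0.119 × 9.705 × 57.17 × 0.9276 = 61.25
D / 61.25 = 2460 / 61.25 = 40.16
d = 40.16^(1/0.8) = 40.16^1.25 = 101.1 m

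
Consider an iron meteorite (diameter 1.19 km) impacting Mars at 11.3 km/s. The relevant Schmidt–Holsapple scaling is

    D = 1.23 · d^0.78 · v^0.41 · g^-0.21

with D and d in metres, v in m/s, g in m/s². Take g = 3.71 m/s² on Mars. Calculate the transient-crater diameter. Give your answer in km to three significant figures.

In SI units: d = 1190 m, v = 11300 m/s.
d^0.78 = 1190^0.78 = 250.6
v^0.41 = 11300^0.41 = 45.89
g^-0.21 = 3.71^-0.21 = 0.7593
D = 1.23 × 250.6 × 45.89 × 0.7593 = 10740 m
   = 10.74 km

D ≈ 10.7 km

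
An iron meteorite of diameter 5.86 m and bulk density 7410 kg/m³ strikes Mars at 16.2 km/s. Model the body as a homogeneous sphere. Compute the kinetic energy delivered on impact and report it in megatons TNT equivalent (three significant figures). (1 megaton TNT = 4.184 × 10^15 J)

E ≈ 0.0245 Mt TNT

v = 16200 m/s.
Mass m = (π/6) ρ d³ = (π/6) × 7410 × (5.86)³ = 7.807 × 10^5 kg
E = ½ m v² = 0.5 × 7.807 × 10^5 × (16200)² = 1.024 × 10^14 J
   = 1.024 × 10^14 / 4.184×10^15 = 0.02447 Mt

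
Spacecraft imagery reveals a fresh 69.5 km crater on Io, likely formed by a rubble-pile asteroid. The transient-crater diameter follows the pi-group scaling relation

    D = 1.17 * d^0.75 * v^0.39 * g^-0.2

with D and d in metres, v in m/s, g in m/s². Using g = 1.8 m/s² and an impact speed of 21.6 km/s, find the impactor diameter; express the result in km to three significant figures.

d ≈ 15.1 km

Rearranging for d: d = [D / (1.17 · 21600^0.39 · 1.8^-0.2)]^(1/0.75).
D = 69500 m.
21600^0.39 = 49.03
1.8^-0.2 = 0.8891
Denominator = 1.17 × 49.03 × 0.8891 = 51.00
D / 51.00 = 69500 / 51.00 = 1363
d = 1363^(1/0.75) = 1363^1.3333 = 15109 m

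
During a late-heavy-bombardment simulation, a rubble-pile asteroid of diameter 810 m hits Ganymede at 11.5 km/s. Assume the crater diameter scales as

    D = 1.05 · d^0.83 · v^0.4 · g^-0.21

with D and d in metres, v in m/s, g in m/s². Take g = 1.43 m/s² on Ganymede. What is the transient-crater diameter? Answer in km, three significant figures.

D ≈ 10.6 km

In SI units: v = 11500 m/s.
d^0.83 = 810^0.83 = 259.4
v^0.4 = 11500^0.4 = 42.10
g^-0.21 = 1.43^-0.21 = 0.9276
D = 1.05 × 259.4 × 42.10 × 0.9276 = 10637 m
   = 10.64 km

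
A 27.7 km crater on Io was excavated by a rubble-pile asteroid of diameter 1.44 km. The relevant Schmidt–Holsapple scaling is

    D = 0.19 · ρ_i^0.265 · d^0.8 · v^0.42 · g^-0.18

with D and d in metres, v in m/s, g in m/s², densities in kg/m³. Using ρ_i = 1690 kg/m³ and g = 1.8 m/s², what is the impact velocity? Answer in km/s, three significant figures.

Rearranging for v: v = [D / (0.19 · 1690^0.265 · 1440^0.8 · 1.8^-0.18)]^(1/0.42).
D = 27700 m.
1690^0.265 = 7.168
1440^0.8 = 336.3
1.8^-0.18 = 0.8996
Denominator = 0.19 × 7.168 × 336.3 × 0.8996 = 412.0
D / 412.0 = 27700 / 412.0 = 67.23
v = 67.23^(1/0.42) = 67.23^2.381 = 22461 m/s

v ≈ 22.5 km/s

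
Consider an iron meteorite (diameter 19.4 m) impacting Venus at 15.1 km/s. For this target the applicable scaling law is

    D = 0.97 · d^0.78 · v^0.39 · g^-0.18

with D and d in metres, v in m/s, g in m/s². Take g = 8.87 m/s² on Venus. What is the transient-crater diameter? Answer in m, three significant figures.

In SI units: v = 15100 m/s.
d^0.78 = 19.4^0.78 = 10.10
v^0.39 = 15100^0.39 = 42.64
g^-0.18 = 8.87^-0.18 = 0.6751
D = 0.97 × 10.10 × 42.64 × 0.6751 = 282.0 m

D ≈ 282 m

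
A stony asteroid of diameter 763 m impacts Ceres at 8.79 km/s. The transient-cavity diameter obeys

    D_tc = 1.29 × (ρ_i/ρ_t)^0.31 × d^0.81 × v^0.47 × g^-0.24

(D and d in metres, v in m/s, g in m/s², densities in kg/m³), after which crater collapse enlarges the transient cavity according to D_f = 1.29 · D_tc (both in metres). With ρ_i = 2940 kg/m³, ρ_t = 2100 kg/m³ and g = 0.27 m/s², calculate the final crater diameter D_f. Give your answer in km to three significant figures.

D_f ≈ 39.0 km

v = 8790 m/s.
(ρ_i/ρ_t)^0.31 = (2940/2100)^0.31 = 1.110
d^0.81 = 763^0.81 = 216.2
v^0.47 = 8790^0.47 = 71.40
g^-0.24 = 0.27^-0.24 = 1.369
D_tc = 1.29 × 1.110 × 216.2 × 71.40 × 1.369 = 30260 m
D_f = 1.29 × 30260 = 39035 m
     = 39.04 km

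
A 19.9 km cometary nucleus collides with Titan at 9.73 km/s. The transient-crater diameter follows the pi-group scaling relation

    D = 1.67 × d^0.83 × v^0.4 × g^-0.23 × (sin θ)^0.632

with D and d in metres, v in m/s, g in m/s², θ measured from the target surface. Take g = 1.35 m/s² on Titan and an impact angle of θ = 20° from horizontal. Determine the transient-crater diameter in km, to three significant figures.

D ≈ 115 km

In SI units: d = 19900 m, v = 9730 m/s.
d^0.83 = 19900^0.83 = 3699
v^0.4 = 9730^0.4 = 39.38
g^-0.23 = 1.35^-0.23 = 0.9333
(sin 20°)^0.632 = 0.3420^0.632 = 0.5076
D = 1.67 × 3699 × 39.38 × 0.9333 × 0.5076 = 1.152 × 10^5 m
   = 115.2 km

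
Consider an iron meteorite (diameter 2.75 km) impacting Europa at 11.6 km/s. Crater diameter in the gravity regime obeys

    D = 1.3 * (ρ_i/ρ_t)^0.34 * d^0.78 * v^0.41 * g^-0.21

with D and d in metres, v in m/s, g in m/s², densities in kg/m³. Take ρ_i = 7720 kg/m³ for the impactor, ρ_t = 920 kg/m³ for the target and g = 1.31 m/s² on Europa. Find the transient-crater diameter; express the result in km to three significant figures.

D ≈ 56.6 km

In SI units: d = 2750 m, v = 11600 m/s.
(ρ_i/ρ_t)^0.34 = (7720/920)^0.34 = 2.061
d^0.78 = 2750^0.78 = 481.6
v^0.41 = 11600^0.41 = 46.39
g^-0.21 = 1.31^-0.21 = 0.9449
D = 1.3 × 2.061 × 481.6 × 46.39 × 0.9449 = 56561 m
   = 56.56 km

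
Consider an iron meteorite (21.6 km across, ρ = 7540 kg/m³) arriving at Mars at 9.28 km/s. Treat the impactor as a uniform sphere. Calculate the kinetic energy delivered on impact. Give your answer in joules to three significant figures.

d = 21600 m; v = 9280 m/s.
Mass m = (π/6) ρ d³ = (π/6) × 7540 × (21600)³ = 3.979 × 10^16 kg
E = ½ m v² = 0.5 × 3.979 × 10^16 × (9280)² = 1.713 × 10^24 J

E ≈ 1.71 × 10^24 J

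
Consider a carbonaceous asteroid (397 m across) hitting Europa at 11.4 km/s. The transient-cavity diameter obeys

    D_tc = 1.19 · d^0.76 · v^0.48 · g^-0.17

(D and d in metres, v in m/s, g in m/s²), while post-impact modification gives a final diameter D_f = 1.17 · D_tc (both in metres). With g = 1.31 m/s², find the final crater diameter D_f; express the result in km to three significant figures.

v = 11400 m/s.
d^0.76 = 397^0.76 = 94.42
v^0.48 = 11400^0.48 = 88.58
g^-0.17 = 1.31^-0.17 = 0.9551
D_tc = 1.19 × 94.42 × 88.58 × 0.9551 = 9506 m
D_f = 1.17 × 9506 = 11122 m
     = 11.12 km

D_f ≈ 11.1 km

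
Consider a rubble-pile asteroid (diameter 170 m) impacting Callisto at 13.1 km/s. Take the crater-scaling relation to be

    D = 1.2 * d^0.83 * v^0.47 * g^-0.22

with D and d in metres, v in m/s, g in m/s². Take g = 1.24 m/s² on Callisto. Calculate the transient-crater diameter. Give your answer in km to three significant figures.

D ≈ 7.00 km

In SI units: v = 13100 m/s.
d^0.83 = 170^0.83 = 71.00
v^0.47 = 13100^0.47 = 86.12
g^-0.22 = 1.24^-0.22 = 0.9538
D = 1.2 × 71.00 × 86.12 × 0.9538 = 6998 m
   = 6.998 km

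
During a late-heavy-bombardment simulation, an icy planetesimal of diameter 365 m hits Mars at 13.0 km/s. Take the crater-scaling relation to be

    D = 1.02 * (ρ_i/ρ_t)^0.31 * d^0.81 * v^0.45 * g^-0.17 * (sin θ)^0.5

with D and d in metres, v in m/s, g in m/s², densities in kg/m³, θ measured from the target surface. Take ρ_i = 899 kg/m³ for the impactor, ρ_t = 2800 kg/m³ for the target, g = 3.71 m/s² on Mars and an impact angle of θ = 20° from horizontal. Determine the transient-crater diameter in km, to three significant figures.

In SI units: v = 13000 m/s.
(ρ_i/ρ_t)^0.31 = (899/2800)^0.31 = 0.7031
d^0.81 = 365^0.81 = 119.0
v^0.45 = 13000^0.45 = 71.00
g^-0.17 = 3.71^-0.17 = 0.8002
(sin 20°)^0.5 = 0.3420^0.5 = 0.5848
D = 1.02 × 0.7031 × 119.0 × 71.00 × 0.8002 × 0.5848 = 2835 m
   = 2.835 km

D ≈ 2.84 km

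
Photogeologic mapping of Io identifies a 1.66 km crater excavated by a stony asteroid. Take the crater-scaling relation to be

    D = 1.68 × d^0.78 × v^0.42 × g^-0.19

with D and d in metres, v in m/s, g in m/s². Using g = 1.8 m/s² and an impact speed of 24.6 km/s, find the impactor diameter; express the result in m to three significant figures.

d ≈ 34.5 m

Rearranging for d: d = [D / (1.68 · 24600^0.42 · 1.8^-0.19)]^(1/0.78).
D = 1660 m.
24600^0.42 = 69.85
1.8^-0.19 = 0.8943
Denominator = 1.68 × 69.85 × 0.8943 = 104.9
D / 104.9 = 1660 / 104.9 = 15.82
d = 15.82^(1/0.78) = 15.82^1.2821 = 34.47 m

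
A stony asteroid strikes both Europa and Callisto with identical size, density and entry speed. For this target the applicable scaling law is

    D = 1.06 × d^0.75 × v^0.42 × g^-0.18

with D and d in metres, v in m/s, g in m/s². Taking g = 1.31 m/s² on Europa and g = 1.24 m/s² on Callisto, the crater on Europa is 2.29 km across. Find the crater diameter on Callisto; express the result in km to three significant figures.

All impactor-dependent factors cancel in the ratio, leaving D_Callisto/D_Europa = (g_Callisto/g_Europa)^-0.18.
(1.24/1.31)^-0.18 = 0.9466^-0.18 = 1.010
D_Callisto = 1.010 × 2.29 km = 2.31 km

D ≈ 2.31 km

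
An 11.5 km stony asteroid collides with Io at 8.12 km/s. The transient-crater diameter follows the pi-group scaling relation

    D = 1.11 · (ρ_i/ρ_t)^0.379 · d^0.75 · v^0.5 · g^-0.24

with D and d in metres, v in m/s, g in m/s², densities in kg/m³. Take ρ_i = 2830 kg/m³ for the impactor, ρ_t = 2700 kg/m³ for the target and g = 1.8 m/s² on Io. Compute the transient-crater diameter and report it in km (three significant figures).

D ≈ 98.2 km

In SI units: d = 11500 m, v = 8120 m/s.
(ρ_i/ρ_t)^0.379 = (2830/2700)^0.379 = 1.018
d^0.75 = 11500^0.75 = 1111
v^0.5 = 8120^0.5 = 90.11
g^-0.24 = 1.8^-0.24 = 0.8684
D = 1.11 × 1.018 × 1111 × 90.11 × 0.8684 = 98238 m
   = 98.24 km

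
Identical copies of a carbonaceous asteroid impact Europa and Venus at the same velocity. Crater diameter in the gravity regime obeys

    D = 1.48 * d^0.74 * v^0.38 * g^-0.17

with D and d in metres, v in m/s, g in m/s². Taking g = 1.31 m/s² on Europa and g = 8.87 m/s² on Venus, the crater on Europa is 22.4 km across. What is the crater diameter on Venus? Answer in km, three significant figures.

All impactor-dependent factors cancel in the ratio, leaving D_Venus/D_Europa = (g_Venus/g_Europa)^-0.17.
(8.87/1.31)^-0.17 = 6.771^-0.17 = 0.7224
D_Venus = 0.7224 × 22.4 km = 16.2 km

D ≈ 16.2 km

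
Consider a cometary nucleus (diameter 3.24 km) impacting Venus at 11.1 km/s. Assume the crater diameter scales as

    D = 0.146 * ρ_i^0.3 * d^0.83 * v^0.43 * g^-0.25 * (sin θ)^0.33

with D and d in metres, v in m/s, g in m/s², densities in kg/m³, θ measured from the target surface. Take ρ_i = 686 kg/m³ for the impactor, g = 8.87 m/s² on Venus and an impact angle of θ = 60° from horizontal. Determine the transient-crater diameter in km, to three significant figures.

In SI units: d = 3240 m, v = 11100 m/s.
ρ_i^0.3 = 686^0.3 = 7.094
d^0.83 = 3240^0.83 = 819.9
v^0.43 = 11100^0.43 = 54.89
g^-0.25 = 8.87^-0.25 = 0.5795
(sin 60°)^0.33 = 0.8660^0.33 = 0.9536
D = 0.146 × 7.094 × 819.9 × 54.89 × 0.5795 × 0.9536 = 25758 m
   = 25.76 km

D ≈ 25.8 km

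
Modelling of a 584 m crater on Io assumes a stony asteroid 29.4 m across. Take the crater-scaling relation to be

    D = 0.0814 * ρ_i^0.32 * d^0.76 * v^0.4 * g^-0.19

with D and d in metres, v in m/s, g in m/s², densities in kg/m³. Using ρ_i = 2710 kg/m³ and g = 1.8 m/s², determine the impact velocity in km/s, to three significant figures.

Rearranging for v: v = [D / (0.0814 · 2710^0.32 · 29.4^0.76 · 1.8^-0.19)]^(1/0.4).
2710^0.32 = 12.55
29.4^0.76 = 13.06
1.8^-0.19 = 0.8943
Denominator = 0.0814 × 12.55 × 13.06 × 0.8943 = 11.93
D / 11.93 = 584 / 11.93 = 48.95
v = 48.95^(1/0.4) = 48.95^2.5 = 16764 m/s

v ≈ 16.8 km/s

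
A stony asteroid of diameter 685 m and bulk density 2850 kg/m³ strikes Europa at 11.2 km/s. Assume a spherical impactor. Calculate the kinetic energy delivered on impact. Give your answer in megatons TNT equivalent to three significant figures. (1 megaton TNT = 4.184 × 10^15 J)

E ≈ 7190 Mt TNT

v = 11200 m/s.
Mass m = (π/6) ρ d³ = (π/6) × 2850 × (685)³ = 4.796 × 10^11 kg
E = ½ m v² = 0.5 × 4.796 × 10^11 × (11200)² = 3.008 × 10^19 J
   = 3.008 × 10^19 / 4.184×10^15 = 7189 Mt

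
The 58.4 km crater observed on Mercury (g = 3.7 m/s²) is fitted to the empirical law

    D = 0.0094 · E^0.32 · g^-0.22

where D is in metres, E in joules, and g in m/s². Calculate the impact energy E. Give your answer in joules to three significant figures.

E ≈ 4.17 × 10^21 J

Rearranging: E = [D / (0.0094 · g^-0.22)]^(1/0.32).
D = 58400 m.
g^-0.22 = 3.7^-0.22 = 0.7499
D / (0.0094 × 0.7499) = 58400 / (7.049 × 10^-3) = 8.285 × 10^6
E = (8.285 × 10^6)^3.125 = 4.165 × 10^21 J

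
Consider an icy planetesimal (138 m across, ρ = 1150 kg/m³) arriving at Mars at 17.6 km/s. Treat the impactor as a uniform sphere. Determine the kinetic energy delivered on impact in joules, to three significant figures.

v = 17600 m/s.
Mass m = (π/6) ρ d³ = (π/6) × 1150 × (138)³ = 1.582 × 10^9 kg
E = ½ m v² = 0.5 × 1.582 × 10^9 × (17600)² = 2.450 × 10^17 J

E ≈ 2.45 × 10^17 J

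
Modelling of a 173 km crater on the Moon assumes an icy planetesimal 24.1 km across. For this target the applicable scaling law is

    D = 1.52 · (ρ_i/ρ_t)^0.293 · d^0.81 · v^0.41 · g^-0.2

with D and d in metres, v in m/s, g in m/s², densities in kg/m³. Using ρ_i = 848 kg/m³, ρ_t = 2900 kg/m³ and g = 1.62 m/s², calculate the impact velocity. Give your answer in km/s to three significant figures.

Rearranging for v: v = [D / (1.52 · (848/2900)^0.293 · 24100^0.81 · 1.62^-0.2)]^(1/0.41).
D = 173000 m.
(848/2900)^0.293 = 0.6975
24100^0.81 = 3544
1.62^-0.2 = 0.9080
Denominator = 1.52 × 0.6975 × 3544 × 0.9080 = 3412
D / 3412 = 173000 / 3412 = 50.70
v = 50.70^(1/0.41) = 50.70^2.439 = 14405 m/s

v ≈ 14.4 km/s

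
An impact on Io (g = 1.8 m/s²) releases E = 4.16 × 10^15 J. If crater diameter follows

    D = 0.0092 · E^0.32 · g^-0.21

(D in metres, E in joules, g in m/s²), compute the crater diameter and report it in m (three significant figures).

E^0.32 = (4.16 × 10^15)^0.32 = 9.957 × 10^4
g^-0.21 = 1.8^-0.21 = 0.8839
D = 0.0092 × 9.957 × 10^4 × 0.8839 = 809.7 m

D ≈ 810 m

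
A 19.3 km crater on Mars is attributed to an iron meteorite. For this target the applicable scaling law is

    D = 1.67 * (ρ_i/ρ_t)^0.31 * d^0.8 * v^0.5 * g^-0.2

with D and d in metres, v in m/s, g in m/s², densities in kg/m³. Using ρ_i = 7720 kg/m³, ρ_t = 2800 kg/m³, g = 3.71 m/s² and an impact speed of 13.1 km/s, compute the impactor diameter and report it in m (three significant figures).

Rearranging for d: d = [D / (1.67 · (7720/2800)^0.31 · 13100^0.5 · 3.71^-0.2)]^(1/0.8).
D = 19300 m.
(7720/2800)^0.31 = 1.369
13100^0.5 = 114.5
3.71^-0.2 = 0.7694
Denominator = 1.67 × 1.369 × 114.5 × 0.7694 = 201.4
D / 201.4 = 19300 / 201.4 = 95.83
d = 95.83^(1/0.8) = 95.83^1.25 = 299.8 m

d ≈ 300 m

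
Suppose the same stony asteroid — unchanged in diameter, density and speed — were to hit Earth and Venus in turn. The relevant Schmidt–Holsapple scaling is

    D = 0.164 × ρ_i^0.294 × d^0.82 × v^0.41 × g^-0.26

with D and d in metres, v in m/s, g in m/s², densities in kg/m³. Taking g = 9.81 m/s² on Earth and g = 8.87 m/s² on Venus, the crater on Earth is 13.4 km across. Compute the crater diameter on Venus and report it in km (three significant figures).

All impactor-dependent factors cancel in the ratio, leaving D_Venus/D_Earth = (g_Venus/g_Earth)^-0.26.
(8.87/9.81)^-0.26 = 0.9042^-0.26 = 1.027
D_Venus = 1.027 × 13.4 km = 13.8 km

D ≈ 13.8 km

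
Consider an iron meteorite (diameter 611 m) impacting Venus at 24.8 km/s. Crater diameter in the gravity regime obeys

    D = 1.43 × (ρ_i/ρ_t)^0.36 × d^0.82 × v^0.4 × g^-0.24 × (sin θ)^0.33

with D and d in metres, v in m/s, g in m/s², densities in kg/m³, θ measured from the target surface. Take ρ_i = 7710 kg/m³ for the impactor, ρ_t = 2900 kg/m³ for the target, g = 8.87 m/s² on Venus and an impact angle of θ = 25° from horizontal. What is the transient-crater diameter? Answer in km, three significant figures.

D ≈ 9.99 km

In SI units: v = 24800 m/s.
(ρ_i/ρ_t)^0.36 = (7710/2900)^0.36 = 1.422
d^0.82 = 611^0.82 = 192.6
v^0.4 = 24800^0.4 = 57.25
g^-0.24 = 8.87^-0.24 = 0.5922
(sin 25°)^0.33 = 0.4226^0.33 = 0.7526
D = 1.43 × 1.422 × 192.6 × 57.25 × 0.5922 × 0.7526 = 9993 m
   = 9.993 km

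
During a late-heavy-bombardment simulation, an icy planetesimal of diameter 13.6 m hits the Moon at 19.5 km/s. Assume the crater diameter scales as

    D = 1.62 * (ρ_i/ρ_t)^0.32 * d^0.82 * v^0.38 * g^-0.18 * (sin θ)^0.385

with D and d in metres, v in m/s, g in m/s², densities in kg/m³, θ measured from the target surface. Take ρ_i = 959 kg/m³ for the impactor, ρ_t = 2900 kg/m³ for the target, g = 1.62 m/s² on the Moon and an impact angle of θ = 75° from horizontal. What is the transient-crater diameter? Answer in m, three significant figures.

D ≈ 373 m

In SI units: v = 19500 m/s.
(ρ_i/ρ_t)^0.32 = (959/2900)^0.32 = 0.7018
d^0.82 = 13.6^0.82 = 8.502
v^0.38 = 19500^0.38 = 42.68
g^-0.18 = 1.62^-0.18 = 0.9168
(sin 75°)^0.385 = 0.9659^0.385 = 0.9867
D = 1.62 × 0.7018 × 8.502 × 42.68 × 0.9168 × 0.9867 = 373.2 m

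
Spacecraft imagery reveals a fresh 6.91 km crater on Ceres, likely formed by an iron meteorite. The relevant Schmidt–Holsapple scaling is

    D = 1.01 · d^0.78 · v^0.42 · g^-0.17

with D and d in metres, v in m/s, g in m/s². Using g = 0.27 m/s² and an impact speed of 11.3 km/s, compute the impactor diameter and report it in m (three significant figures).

Rearranging for d: d = [D / (1.01 · 11300^0.42 · 0.27^-0.17)]^(1/0.78).
D = 6910 m.
11300^0.42 = 50.38
0.27^-0.17 = 1.249
Denominator = 1.01 × 50.38 × 1.249 = 63.55
D / 63.55 = 6910 / 63.55 = 108.7
d = 108.7^(1/0.78) = 108.7^1.2821 = 408.0 m

d ≈ 408 m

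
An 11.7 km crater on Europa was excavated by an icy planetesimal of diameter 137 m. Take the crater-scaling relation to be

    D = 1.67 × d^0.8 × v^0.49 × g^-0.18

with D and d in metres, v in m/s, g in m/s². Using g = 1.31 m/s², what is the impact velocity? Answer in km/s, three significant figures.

v ≈ 25.3 km/s

Rearranging for v: v = [D / (1.67 · 137^0.8 · 1.31^-0.18)]^(1/0.49).
D = 11700 m.
137^0.8 = 51.21
1.31^-0.18 = 0.9526
Denominator = 1.67 × 51.21 × 0.9526 = 81.47
D / 81.47 = 11700 / 81.47 = 143.6
v = 143.6^(1/0.49) = 143.6^2.0408 = 25253 m/s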